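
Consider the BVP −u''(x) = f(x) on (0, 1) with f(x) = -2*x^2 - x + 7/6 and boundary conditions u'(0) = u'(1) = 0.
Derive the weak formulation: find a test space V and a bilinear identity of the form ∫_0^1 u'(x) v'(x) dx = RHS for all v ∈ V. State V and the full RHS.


V = H^1(0, 1) (no boundary constraint on v; u is determined up to an additive constant); weak form: ∫_0^1 u'v' dx = ∫_0^1 (-2*x^2 - x + 7/6) v dx for all v ∈ V.

Multiply both sides by a test function v and integrate from 0 to 1:
  ∫_0^1 −u''(x) v(x) dx = ∫_0^1 f(x) v(x) dx.
Integrate the LHS by parts once:
  ∫_0^1 −u'' v dx = −[u'(x) v(x)]_0^1 + ∫_0^1 u'(x) v'(x) dx.
Thus ∫_0^1 u'(x) v'(x) dx = ∫_0^1 f(x) v(x) dx + [u'(x) v(x)]_0^1.
Choose V so that boundary terms are either known or forced to vanish.
u has homogeneous Neumann: u'(0) = u'(1) = 0. So [u' v]_0^1 = 0·v(1) − 0·v(0) = 0 for any v; take V = H^1(0, 1).
Weak formulation: find u (satisfying any essential BC) such that ∫_0^1 u'(x) v'(x) dx = ∫_0^1 f v dx for all v ∈ V (homogeneous Neumann, so boundary terms vanish).
Substituting f(x) = -2*x^2 - x + 7/6, the right-hand side is ∫_0^1 (-2*x^2 - x + 7/6) v dx.
Compatibility check (pure Neumann): taking v ≡ 1 ∈ V gives 0 = ∫_0^1 f dx + (0) − (0), i.e. ∫_0^1 f dx must equal u'(0) − u'(1) = 0. Indeed ∫_0^1 (-2*x^2 - x + 7/6) dx = 0, so the data are compatible. The solution is then unique only up to an additive constant (fix it e.g. by requiring ∫_0^1 u dx = 0).


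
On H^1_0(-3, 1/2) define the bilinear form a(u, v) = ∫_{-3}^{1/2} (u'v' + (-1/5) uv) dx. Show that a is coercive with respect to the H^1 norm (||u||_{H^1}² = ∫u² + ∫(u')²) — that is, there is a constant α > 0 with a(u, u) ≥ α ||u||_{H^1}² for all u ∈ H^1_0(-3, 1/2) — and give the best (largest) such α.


α = (-49 + 20*π^2)/(5*(4*π^2 + 49))

Coercivity of a(·,·) on H^1_0(-3, 1/2) means a(u, u) ≥ α ||u||_{H^1}² for every u ∈ H^1_0.
The interval has length L = 7/2, and Poincaré/coercivity depend only on L. Here a(u, u) = ∫(u')² + (-1/5)·∫u².
Here c = -1/5 < 0 with |c| < (π/L)² = 4*π^2/49, so coercivity still holds. The condition a(u,u) ≥ α||u||_{H^1}² reads (1−α)∫(u')² ≥ (α−c)∫u². Any admissible α is ≤ 1 (rapidly oscillating u have ∫u²/∫(u')² → 0), and α = 1 would force 0 ≥ (1−c)∫u², impossible since c < 1; so 1−α > 0. By the sharp Poincaré inequality on H^1_0 of an interval of length L, ∫(u')² ≥ (π/L)²∫u² with equality for the first sine mode sin(π(x−x₀)/L) (x₀ the left endpoint), so the inequality holds for all u iff (1−α)(π/L)² ≥ α − c, i.e. α ≤ ((π/L)² + c)/((π/L)² + 1) = (1 + c(L/π)²)/(1 + (L/π)²). (Direct route, valid since c ≤ 0: Poincaré gives c∫u² ≥ c(L/π)²∫(u')², so a(u,u) ≥ (1 + c(L/π)²)∫(u')², while ||u||_{H^1}² ≤ (1 + (L/π)²)∫(u')²; dividing yields the same α.) With (π/L)² = 4*π^2/49 and c = -1/5, the largest admissible constant is α = ((π/L)² + c)/((π/L)² + 1).
Simplifying, α = (-49 + 20*π^2)/(5*(4*π^2 + 49)).


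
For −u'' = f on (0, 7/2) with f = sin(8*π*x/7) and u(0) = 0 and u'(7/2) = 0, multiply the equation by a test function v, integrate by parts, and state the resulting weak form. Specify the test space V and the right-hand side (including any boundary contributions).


V = {v ∈ H^1(0, 7/2) : v(0) = 0} (test functions vanish at x = 0 where u is specified); weak form: ∫_0^7/2 u'v' dx = ∫_0^7/2 (sin(8*π*x/7)) v dx for all v ∈ V.

Multiply both sides by a test function v and integrate from 0 to 7/2:
  ∫_0^7/2 −u''(x) v(x) dx = ∫_0^7/2 f(x) v(x) dx.
Integrate the LHS by parts once:
  ∫_0^7/2 −u'' v dx = −[u'(x) v(x)]_0^7/2 + ∫_0^7/2 u'(x) v'(x) dx.
Thus ∫_0^7/2 u'(x) v'(x) dx = ∫_0^7/2 f(x) v(x) dx + [u'(x) v(x)]_0^7/2.
Choose V so that boundary terms are either known or forced to vanish.
Mixed BC: u(0) = 0 (Dirichlet) and u'(7/2) = 0 (Neumann). Define V = {v ∈ H^1(0, 7/2) : v(0) = 0}. Then [u' v]_0^7/2 = u'(7/2)·v(7/2) − u'(0)·0 = 0.
Weak formulation: find u (satisfying any essential BC) such that ∫_0^7/2 u'(x) v'(x) dx = ∫_0^7/2 f v dx for all v ∈ V (Dirichlet at 0 absorbed into V; the Neumann datum at x = 7/2 is zero, so no boundary term remains).
Substituting f(x) = sin(8*π*x/7), the right-hand side is ∫_0^7/2 (sin(8*π*x/7)) v dx.


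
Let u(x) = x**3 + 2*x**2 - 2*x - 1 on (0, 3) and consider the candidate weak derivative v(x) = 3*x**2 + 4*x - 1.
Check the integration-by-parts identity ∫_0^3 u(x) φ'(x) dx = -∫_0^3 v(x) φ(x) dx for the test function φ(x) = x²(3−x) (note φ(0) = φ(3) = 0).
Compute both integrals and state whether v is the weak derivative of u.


LHS = -108, RHS = -459/4. No, v is not the weak derivative of u.

u(x) = x**3 + 2*x**2 - 2*x - 1, classical derivative u'(x) = 3*x**2 + 4*x - 2.
φ(x) = x²(3−x), so φ'(x) = 3*x*(2 - x).
Note φ(0) = φ(3) = 0, so the boundary term u·φ vanishes.
LHS = ∫_0^3 u(x) φ'(x) dx = ∫_0^3 (-3*x^5 + 18*x^3 - 9*x^2 - 6*x) dx. Term by term:
  ∫_0^3 -3*x^5 dx = -729/2;  ∫_0^3 18*x^3 dx = 729/2;  ∫_0^3 -9*x^2 dx = -81;
  ∫_0^3 -6*x dx = -27.
Sum: -729/2 + 729/2 − 81 − 27 = -108.
So LHS = -108.
∫_0^3 v(x) φ(x) dx = ∫_0^3 (-3*x^5 + 5*x^4 + 13*x^3 - 3*x^2) dx. Term by term:
  ∫_0^3 -3*x^5 dx = -729/2;  ∫_0^3 5*x^4 dx = 243;  ∫_0^3 13*x^3 dx = 1053/4;
  ∫_0^3 -3*x^2 dx = -27.
Sum: -729/2 + 243 + 1053/4 − 27 = 459/4.
So RHS = -∫_0^3 v(x) φ(x) dx = -459/4.
LHS − RHS = 27/4 ≠ 0, so the identity fails.
(For a valid weak derivative the identity must hold for EVERY test function, in particular this one. The failure shows v is NOT the weak derivative of u.)
Correct weak derivative would be u'(x) = 3*x**2 + 4*x - 2.


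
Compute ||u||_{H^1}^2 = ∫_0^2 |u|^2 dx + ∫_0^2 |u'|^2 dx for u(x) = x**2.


||u||_{H^1}^2 = 256/15

The H^1 norm (squared) on an interval (0, L) is
  ||u||_{H^1}^2 = ∫_0^L u(x)^2 dx + ∫_0^L u'(x)^2 dx.
Compute u'(x) = 2*x.
Then u(x)^2 = x**4 and u'(x)^2 = 4*x**2.
Integrate each monomial from 0 to 2 using ∫_0^2 c·x^n dx = c·2^(n+1)/(n+1):
  ∫_0^2 u(x)^2 dx = ∫_0^2 (x^4) dx. Term by term:
    ∫_0^2 x^4 dx = 32/5.
  ∫_0^2 u'(x)^2 dx = ∫_0^2 (4*x^2) dx. Term by term:
    ∫_0^2 4*x^2 dx = 32/3.
Adding: ||u||_{H^1}^2 = 32/5 + 32/3 = 256/15.


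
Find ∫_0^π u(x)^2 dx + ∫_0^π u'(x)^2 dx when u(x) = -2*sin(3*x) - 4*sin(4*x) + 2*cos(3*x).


||u||_{H^1(0,π)}^2 = -1280/7 + 176*π

u'(x) = -6*sin(3*x) - 6*cos(3*x) - 16*cos(4*x).
Expand u² and (u')² and integrate term by term on (0, π), using: for integers n ≥ 1, ∫_0^π sin²(nx) dx = ∫_0^π cos²(nx) dx = π/2; for n ≠ n', ∫_0^π sin(nx)sin(n'x) dx = ∫_0^π cos(nx)cos(n'x) dx = 0; and by product-to-sum, ∫_0^π sin(nx)cos(n'x) dx = ½∫_0^π [sin((n+n')x) + sin((n−n')x)] dx, which is 0 when n+n' is even and 2n/(n²−n'²) when n+n' is odd (it need not vanish on (0, π)).
  u² squared terms: (-4)²·∫sin(4x)² dx = 16·π/2 = 8*π;  (-2)²·∫sin(3x)² dx = 4·π/2 = 2*π;  (2)²·∫cos(3x)² dx = 4·π/2 = 2*π.
  u² cross terms: 2·(-4)·(-2)·∫sin(4x)·sin(3x) dx = 16·(0) = 0;  2·(-4)·(2)·∫sin(4x)·cos(3x) dx = -16·(8/7) = -128/7;  2·(-2)·(2)·∫sin(3x)·cos(3x) dx = -8·(0) = 0.
  So ∫_0^π u² dx = 8*π + 2*π + 2*π + 0 − 128/7 + 0 = -128/7 + 12*π.
  (u')² squared terms: (-16)²·∫cos(4x)² dx = 256·π/2 = 128*π;  (-6)²·∫cos(3x)² dx = 36·π/2 = 18*π;  (-6)²·∫sin(3x)² dx = 36·π/2 = 18*π.
  (u')² cross terms: 2·(-16)·(-6)·∫cos(4x)·cos(3x) dx = 192·(0) = 0;  2·(-16)·(-6)·∫cos(4x)·sin(3x) dx = 192·(-6/7) = -1152/7;  2·(-6)·(-6)·∫cos(3x)·sin(3x) dx = 72·(0) = 0.
  So ∫_0^π (u')² dx = 128*π + 18*π + 18*π + 0 − 1152/7 + 0 = -1152/7 + 164*π.
||u||_{H^1}^2 = (-128/7 + 12*π) + (-1152/7 + 164*π) = -1280/7 + 176*π.


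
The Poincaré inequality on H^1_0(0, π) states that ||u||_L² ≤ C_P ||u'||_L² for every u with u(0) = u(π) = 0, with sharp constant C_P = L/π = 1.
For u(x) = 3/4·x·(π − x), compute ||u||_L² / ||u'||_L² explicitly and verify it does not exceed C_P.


||u||_L² / ||u'||_L² = sqrt(10)*π/10 < C_P = 1.

u(x) = 3/4·x·(π − x), so u'(x) = -3*x/2 + 3*π/4.
u(x) = 3/4·x·(π − x) vanishes at x = 0 and x = π, so u ∈ H^1_0(0, π). Differentiate via the product rule and integrate the resulting polynomials term by term.
  ∫_0^π u² dx = ∫_0^π (9*x^4/16 - 9*π*x^3/8 + 9*π^2*x^2/16) dx. Term by term:
    ∫_0^π 9*x^4/16 dx = 9*π^5/80;  ∫_0^π -9*π*x^3/8 dx = -9*π^5/32;  ∫_0^π 9*π^2*x^2/16 dx = 3*π^5/16.
  Sum: 9*π^5/80 − 9*π^5/32 + 3*π^5/16 = 3*π^5/160.
  ∫_0^π (u')² dx = ∫_0^π (9*x^2/4 - 9*π*x/4 + 9*π^2/16) dx. Term by term:
    ∫_0^π 9*x^2/4 dx = 3*π^3/4;  ∫_0^π -9*π*x/4 dx = -9*π^3/8;  ∫_0^π 9*π^2/16 dx = 9*π^3/16.
  Sum: 3*π^3/4 − 9*π^3/8 + 9*π^3/16 = 3*π^3/16.
∫_0^π u² dx = 3*π^5/160, so ||u||_L² = sqrt(30)*π^(5/2)/40.
∫_0^π (u')² dx = 3*π^3/16, so ||u'||_L² = sqrt(3)*π^(3/2)/4.
Ratio ||u||_L² / ||u'||_L² = sqrt(10)*π/10.
Sharp Poincaré constant on H^1_0(0, π) is C_P = L/π = 1, achieved by sin(x).
A polynomial bump cannot attain the sharp Poincaré constant (only the first sine eigenfunction does), so the ratio is strictly less than C_P, consistent with ||u||_L² ≤ C_P ||u'||_L².


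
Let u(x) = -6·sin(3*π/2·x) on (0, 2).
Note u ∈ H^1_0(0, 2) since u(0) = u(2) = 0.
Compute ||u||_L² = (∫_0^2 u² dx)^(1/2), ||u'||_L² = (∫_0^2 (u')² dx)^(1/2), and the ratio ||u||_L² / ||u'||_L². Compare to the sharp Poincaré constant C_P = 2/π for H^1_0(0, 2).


||u||_L² / ||u'||_L² = 2/(3*π) < C_P = 2/π.

u(x) = -6·sin(3*π/2·x), so u'(x) = -9*π*cos(3*π*x/2).
Writing u(x) = A·sin(kπx/L) with A = -6 and k = 3, use ∫_0^L sin²(kπx/L) dx = L/2 and ∫_0^L cos²(kπx/L) dx = L/2.
u² = 36·sin²(3*π/2·x) and (u')² = 81*π^2·cos²(3*π/2·x), and each of sin², cos² integrates to L/2 = 1 over (0, 2).
∫_0^2 u² dx = 36, so ||u||_L² = 6.
∫_0^2 (u')² dx = 81*π^2, so ||u'||_L² = 9*π.
Ratio ||u||_L² / ||u'||_L² = 2/(3*π).
Sharp Poincaré constant on H^1_0(0, 2) is C_P = L/π = 2/π, achieved by sin(π/2·x).
This is the k = 3 harmonic; the ratio L/(kπ) is strictly less than C_P = L/π, consistent with the sharp inequality ||u||_L² ≤ C_P ||u'||_L².


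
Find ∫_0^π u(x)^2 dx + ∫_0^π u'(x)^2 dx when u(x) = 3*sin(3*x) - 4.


||u||_{H^1(0,π)}^2 = -16 + 61*π

u'(x) = 9*cos(3*x).
Expand u² and (u')² and integrate term by term on (0, π), using: for integers n ≥ 1, ∫_0^π sin²(nx) dx = ∫_0^π cos²(nx) dx = π/2; for n ≠ n', ∫_0^π sin(nx)sin(n'x) dx = ∫_0^π cos(nx)cos(n'x) dx = 0; and by product-to-sum, ∫_0^π sin(nx)cos(n'x) dx = ½∫_0^π [sin((n+n')x) + sin((n−n')x)] dx, which is 0 when n+n' is even and 2n/(n²−n'²) when n+n' is odd (it need not vanish on (0, π)). For the constant mode: ∫_0^π 1 dx = π, ∫_0^π cos(nx) dx = 0, ∫_0^π sin(nx) dx = (1−(−1)^n)/n.
  u² squared terms: (-4)²·∫1 dx = 16·π = 16*π;  (3)²·∫sin(3x)² dx = 9·π/2 = 9*π/2.
  u² cross terms: 2·(-4)·(3)·∫1·sin(3x) dx = -24·(2/3) = -16.
  So ∫_0^π u² dx = 16*π + 9*π/2 − 16 = -16 + 41*π/2.
  (u')² squared terms: (9)²·∫cos(3x)² dx = 81·π/2 = 81*π/2.
  So ∫_0^π (u')² dx = 81*π/2.
||u||_{H^1}^2 = (-16 + 41*π/2) + (81*π/2) = -16 + 61*π.


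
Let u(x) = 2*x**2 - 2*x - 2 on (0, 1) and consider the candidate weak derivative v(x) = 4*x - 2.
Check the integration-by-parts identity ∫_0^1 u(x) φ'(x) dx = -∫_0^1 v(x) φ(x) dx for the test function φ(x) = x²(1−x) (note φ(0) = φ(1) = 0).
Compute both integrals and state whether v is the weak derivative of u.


LHS = -1/30, RHS = -1/30. Yes, v = u' weakly.

u(x) = 2*x**2 - 2*x - 2, classical derivative u'(x) = 4*x - 2.
φ(x) = x²(1−x), so φ'(x) = x*(2 - 3*x).
Note φ(0) = φ(1) = 0, so the boundary term u·φ vanishes.
LHS = ∫_0^1 u(x) φ'(x) dx = ∫_0^1 (-6*x^4 + 10*x^3 + 2*x^2 - 4*x) dx. Term by term:
  ∫_0^1 -6*x^4 dx = -6/5;  ∫_0^1 10*x^3 dx = 5/2;  ∫_0^1 2*x^2 dx = 2/3;
  ∫_0^1 -4*x dx = -2.
Sum: -6/5 + 5/2 + 2/3 − 2 = -1/30.
So LHS = -1/30.
∫_0^1 v(x) φ(x) dx = ∫_0^1 (-4*x^4 + 6*x^3 - 2*x^2) dx. Term by term:
  ∫_0^1 -4*x^4 dx = -4/5;  ∫_0^1 6*x^3 dx = 3/2;  ∫_0^1 -2*x^2 dx = -2/3.
Sum: -4/5 + 3/2 − 2/3 = 1/30.
So RHS = -∫_0^1 v(x) φ(x) dx = -1/30.
LHS = RHS, so the identity holds for this test φ.
Moreover u is smooth here and v(x) = u'(x) = 4*x - 2 pointwise, so the identity holds for every test function. Hence v is the weak derivative of u.


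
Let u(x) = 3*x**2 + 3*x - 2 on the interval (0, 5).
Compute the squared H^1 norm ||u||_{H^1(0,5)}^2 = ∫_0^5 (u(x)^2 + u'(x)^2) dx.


||u||_{H^1}^2 = 20355/2

The H^1 norm (squared) on an interval (0, L) is
  ||u||_{H^1}^2 = ∫_0^L u(x)^2 dx + ∫_0^L u'(x)^2 dx.
Compute u'(x) = 6*x + 3.
Then u(x)^2 = 9*x**4 + 18*x**3 - 3*x**2 - 12*x + 4 and u'(x)^2 = 36*x**2 + 36*x + 9.
Integrate each monomial from 0 to 5 using ∫_0^5 c·x^n dx = c·5^(n+1)/(n+1):
  ∫_0^5 u(x)^2 dx = ∫_0^5 (9*x^4 + 18*x^3 - 3*x^2 - 12*x + 4) dx. Term by term:
    ∫_0^5 9*x^4 dx = 5625;  ∫_0^5 18*x^3 dx = 5625/2;  ∫_0^5 -3*x^2 dx = -125;
    ∫_0^5 -12*x dx = -150;  ∫_0^5 4 dx = 20.
  Sum: 5625 + 5625/2 − 125 − 150 + 20 = 16365/2.
  ∫_0^5 u'(x)^2 dx = ∫_0^5 (36*x^2 + 36*x + 9) dx. Term by term:
    ∫_0^5 36*x^2 dx = 1500;  ∫_0^5 36*x dx = 450;  ∫_0^5 9 dx = 45.
  Sum: 1500 + 450 + 45 = 1995.
Adding: ||u||_{H^1}^2 = 16365/2 + 1995 = 20355/2.


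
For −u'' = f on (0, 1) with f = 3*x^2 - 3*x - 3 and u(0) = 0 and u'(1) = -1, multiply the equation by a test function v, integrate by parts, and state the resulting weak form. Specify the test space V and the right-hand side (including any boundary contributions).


V = {v ∈ H^1(0, 1) : v(0) = 0} (test functions vanish at x = 0 where u is specified); weak form: ∫_0^1 u'v' dx = ∫_0^1 (3*x^2 - 3*x - 3) v dx − v(1) for all v ∈ V.

Multiply both sides by a test function v and integrate from 0 to 1:
  ∫_0^1 −u''(x) v(x) dx = ∫_0^1 f(x) v(x) dx.
Integrate the LHS by parts once:
  ∫_0^1 −u'' v dx = −[u'(x) v(x)]_0^1 + ∫_0^1 u'(x) v'(x) dx.
Thus ∫_0^1 u'(x) v'(x) dx = ∫_0^1 f(x) v(x) dx + [u'(x) v(x)]_0^1.
Choose V so that boundary terms are either known or forced to vanish.
Mixed BC: u(0) = 0 (Dirichlet) and u'(1) = -1 (Neumann). Define V = {v ∈ H^1(0, 1) : v(0) = 0}. Then [u' v]_0^1 = u'(1)·v(1) − u'(0)·0 = − v(1).
Weak formulation: find u (satisfying any essential BC) such that ∫_0^1 u'(x) v'(x) dx = ∫_0^1 f v dx − v(1) for all v ∈ V (Dirichlet at 0 absorbed into V; Neumann datum at x = 1 contributes the boundary term).
Substituting f(x) = 3*x^2 - 3*x - 3, the right-hand side is ∫_0^1 (3*x^2 - 3*x - 3) v dx − v(1).


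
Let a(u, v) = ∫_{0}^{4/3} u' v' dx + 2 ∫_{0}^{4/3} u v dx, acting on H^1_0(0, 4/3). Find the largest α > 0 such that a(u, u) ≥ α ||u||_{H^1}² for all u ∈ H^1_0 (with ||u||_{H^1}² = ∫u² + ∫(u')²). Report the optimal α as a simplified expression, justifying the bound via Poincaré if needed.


α = 1

Coercivity of a(·,·) on H^1_0(0, 4/3) means a(u, u) ≥ α ||u||_{H^1}² for every u ∈ H^1_0.
The interval has length L = 4/3, and Poincaré/coercivity depend only on L. Here a(u, u) = ∫(u')² + (2)·∫u².
Here c = 2 ≥ 1, so a(u,u) = ∫(u')² + c∫u² ≥ ∫(u')² + ∫u² = ||u||_{H^1}², i.e. α = 1 works. No larger α is possible: a(u,u) ≥ α||u||_{H^1}² means (1−α)∫(u')² ≥ (α−c)∫u², and for the modes u_n = sin(nπ(x−x₀)/L) (x₀ the left endpoint) one has ∫u_n²/∫(u_n')² = (L/(nπ))² → 0, so a(u_n,u_n)/||u_n||_{H^1}² → 1. Hence the optimal constant is α = 1.
Therefore α = 1.


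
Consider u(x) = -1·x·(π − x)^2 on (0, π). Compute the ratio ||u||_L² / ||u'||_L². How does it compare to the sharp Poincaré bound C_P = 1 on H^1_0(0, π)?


||u||_L² / ||u'||_L² = sqrt(14)*π/14 < C_P = 1.

u(x) = -1·x·(π − x)^2, so u'(x) = (π - 3*x)*(x - π).
u(x) = -1·x·(π − x)^2 vanishes at x = 0 and x = π, so u ∈ H^1_0(0, π). Differentiate via the product rule and integrate the resulting polynomials term by term.
  ∫_0^π u² dx = ∫_0^π (x^6 - 4*π*x^5 + 6*π^2*x^4 - 4*π^3*x^3 + π^4*x^2) dx. Term by term:
    ∫_0^π x^6 dx = π^7/7;  ∫_0^π -4*π*x^5 dx = -2*π^7/3;  ∫_0^π 6*π^2*x^4 dx = 6*π^7/5;
    ∫_0^π -4*π^3*x^3 dx = -π^7;  ∫_0^π π^4*x^2 dx = π^7/3.
  Sum: π^7/7 − 2*π^7/3 + 6*π^7/5 − π^7 + π^7/3 = π^7/105.
  ∫_0^π (u')² dx = ∫_0^π (9*x^4 - 24*π*x^3 + 22*π^2*x^2 - 8*π^3*x + π^4) dx. Term by term:
    ∫_0^π 9*x^4 dx = 9*π^5/5;  ∫_0^π -24*π*x^3 dx = -6*π^5;  ∫_0^π 22*π^2*x^2 dx = 22*π^5/3;
    ∫_0^π -8*π^3*x dx = -4*π^5;  ∫_0^π π^4 dx = π^5.
  Sum: 9*π^5/5 − 6*π^5 + 22*π^5/3 − 4*π^5 + π^5 = 2*π^5/15.
∫_0^π u² dx = π^7/105, so ||u||_L² = sqrt(105)*π^(7/2)/105.
∫_0^π (u')² dx = 2*π^5/15, so ||u'||_L² = sqrt(30)*π^(5/2)/15.
Ratio ||u||_L² / ||u'||_L² = sqrt(14)*π/14.
Sharp Poincaré constant on H^1_0(0, π) is C_P = L/π = 1, achieved by sin(x).
A polynomial bump cannot attain the sharp Poincaré constant (only the first sine eigenfunction does), so the ratio is strictly less than C_P, consistent with ||u||_L² ≤ C_P ||u'||_L².


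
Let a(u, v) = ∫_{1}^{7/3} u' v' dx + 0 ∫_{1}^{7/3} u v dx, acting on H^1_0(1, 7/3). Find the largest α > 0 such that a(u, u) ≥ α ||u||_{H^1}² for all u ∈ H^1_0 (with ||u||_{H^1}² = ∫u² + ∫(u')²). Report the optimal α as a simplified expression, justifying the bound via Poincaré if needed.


α = 9*π^2/(16 + 9*π^2)

Coercivity of a(·,·) on H^1_0(1, 7/3) means a(u, u) ≥ α ||u||_{H^1}² for every u ∈ H^1_0.
The interval has length L = 4/3, and Poincaré/coercivity depend only on L. Here a(u, u) = ∫(u')² + (0)·∫u².
Here c = 0, so a(u,u) = ∫(u')² alone. The condition a(u,u) ≥ α||u||_{H^1}² reads (1−α)∫(u')² ≥ (α−c)∫u². Any admissible α is ≤ 1 (rapidly oscillating u have ∫u²/∫(u')² → 0), and α = 1 would force 0 ≥ (1−c)∫u², impossible since c < 1; so 1−α > 0. By the sharp Poincaré inequality on H^1_0 of an interval of length L, ∫(u')² ≥ (π/L)²∫u² with equality for the first sine mode sin(π(x−x₀)/L) (x₀ the left endpoint), so the inequality holds for all u iff (1−α)(π/L)² ≥ α − c, i.e. α ≤ ((π/L)² + c)/((π/L)² + 1) = (1 + c(L/π)²)/(1 + (L/π)²). (Direct route, valid since c ≤ 0: Poincaré gives c∫u² ≥ c(L/π)²∫(u')², so a(u,u) ≥ (1 + c(L/π)²)∫(u')², while ||u||_{H^1}² ≤ (1 + (L/π)²)∫(u')²; dividing yields the same α.) With (π/L)² = 9*π^2/16 and c = 0, the largest admissible constant is α = ((π/L)² + c)/((π/L)² + 1).
Simplifying, α = 9*π^2/(16 + 9*π^2).


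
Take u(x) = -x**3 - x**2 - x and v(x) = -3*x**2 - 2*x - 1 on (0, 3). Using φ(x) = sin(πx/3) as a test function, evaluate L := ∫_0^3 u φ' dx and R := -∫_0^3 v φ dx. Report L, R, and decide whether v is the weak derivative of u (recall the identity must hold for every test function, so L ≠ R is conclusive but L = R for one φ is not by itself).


LHS = -324/π^3 + 105/π, RHS = -324/π^3 + 105/π. Yes, v = u' weakly.

u(x) = -x**3 - x**2 - x, classical derivative u'(x) = -3*x**2 - 2*x - 1.
φ(x) = sin(πx/3), so φ'(x) = π*cos(π*x/3)/3.
Note φ(0) = φ(3) = 0, so the boundary term u·φ vanishes.
LHS = ∫_0^3 u(x) φ'(x) dx = ∫_0^3 (-π*x^3*cos(π*x/3)/3 - π*x^2*cos(π*x/3)/3 - π*x*cos(π*x/3)/3) dx. Term by term:
  ∫_0^3 -π*x*cos(π*x/3)/3 dx = 6/π;  ∫_0^3 -π*x^2*cos(π*x/3)/3 dx = 18/π;  ∫_0^3 -π*x^3*cos(π*x/3)/3 dx = -324/π^3 + 81/π.
Sum: 6/π + 18/π + -324/π^3 + 81/π = -324/π^3 + 105/π.
So LHS = -324/π^3 + 105/π.
∫_0^3 v(x) φ(x) dx = ∫_0^3 (-3*x^2*sin(π*x/3) - 2*x*sin(π*x/3) - sin(π*x/3)) dx. Term by term:
  ∫_0^3 -sin(π*x/3) dx = -6/π;  ∫_0^3 -3*x^2*sin(π*x/3) dx = -81/π + 324/π^3;  ∫_0^3 -2*x*sin(π*x/3) dx = -18/π.
Sum: -6/π + -81/π + 324/π^3 − 18/π = -105/π + 324/π^3.
So RHS = -∫_0^3 v(x) φ(x) dx = -324/π^3 + 105/π.
LHS = RHS, so the identity holds for this test φ.
Moreover u is smooth here and v(x) = u'(x) = -3*x**2 - 2*x - 1 pointwise, so the identity holds for every test function. Hence v is the weak derivative of u.


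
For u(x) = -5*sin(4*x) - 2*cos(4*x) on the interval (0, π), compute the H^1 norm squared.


||u||_{H^1(0,π)}^2 = 493*π/2

u'(x) = 8*sin(4*x) - 20*cos(4*x).
Expand u² and (u')² and integrate term by term on (0, π), using: for integers n ≥ 1, ∫_0^π sin²(nx) dx = ∫_0^π cos²(nx) dx = π/2; for n ≠ n', ∫_0^π sin(nx)sin(n'x) dx = ∫_0^π cos(nx)cos(n'x) dx = 0; and by product-to-sum, ∫_0^π sin(nx)cos(n'x) dx = ½∫_0^π [sin((n+n')x) + sin((n−n')x)] dx, which is 0 when n+n' is even and 2n/(n²−n'²) when n+n' is odd (it need not vanish on (0, π)).
  u² squared terms: (-5)²·∫sin(4x)² dx = 25·π/2 = 25*π/2;  (-2)²·∫cos(4x)² dx = 4·π/2 = 2*π.
  u² cross terms: 2·(-5)·(-2)·∫sin(4x)·cos(4x) dx = 20·(0) = 0.
  So ∫_0^π u² dx = 25*π/2 + 2*π + 0 = 29*π/2.
  (u')² squared terms: (-20)²·∫cos(4x)² dx = 400·π/2 = 200*π;  (8)²·∫sin(4x)² dx = 64·π/2 = 32*π.
  (u')² cross terms: 2·(-20)·(8)·∫cos(4x)·sin(4x) dx = -320·(0) = 0.
  So ∫_0^π (u')² dx = 200*π + 32*π + 0 = 232*π.
||u||_{H^1}^2 = (29*π/2) + (232*π) = 493*π/2.


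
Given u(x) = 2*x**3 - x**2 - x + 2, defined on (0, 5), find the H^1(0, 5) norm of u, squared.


||u||_{H^1}^2 = 731225/14

The H^1 norm (squared) on an interval (0, L) is
  ||u||_{H^1}^2 = ∫_0^L u(x)^2 dx + ∫_0^L u'(x)^2 dx.
Compute u'(x) = 6*x**2 - 2*x - 1.
Then u(x)^2 = 4*x**6 - 4*x**5 - 3*x**4 + 10*x**3 - 3*x**2 - 4*x + 4 and u'(x)^2 = 36*x**4 - 24*x**3 - 8*x**2 + 4*x + 1.
Integrate each monomial from 0 to 5 using ∫_0^5 c·x^n dx = c·5^(n+1)/(n+1):
  ∫_0^5 u(x)^2 dx = ∫_0^5 (4*x^6 - 4*x^5 - 3*x^4 + 10*x^3 - 3*x^2 - 4*x + 4) dx. Term by term:
    ∫_0^5 4*x^6 dx = 312500/7;  ∫_0^5 -4*x^5 dx = -31250/3;  ∫_0^5 -3*x^4 dx = -1875;
    ∫_0^5 10*x^3 dx = 3125/2;  ∫_0^5 -3*x^2 dx = -125;  ∫_0^5 -4*x dx = -50;
    ∫_0^5 4 dx = 20.
  Sum: 312500/7 − 31250/3 − 1875 + 3125/2 − 125 − 50 + 20 = 1417865/42.
  ∫_0^5 u'(x)^2 dx = ∫_0^5 (36*x^4 - 24*x^3 - 8*x^2 + 4*x + 1) dx. Term by term:
    ∫_0^5 36*x^4 dx = 22500;  ∫_0^5 -24*x^3 dx = -3750;  ∫_0^5 -8*x^2 dx = -1000/3;
    ∫_0^5 4*x dx = 50;  ∫_0^5 1 dx = 5.
  Sum: 22500 − 3750 − 1000/3 + 50 + 5 = 55415/3.
Adding: ||u||_{H^1}^2 = 1417865/42 + 55415/3 = 731225/14.


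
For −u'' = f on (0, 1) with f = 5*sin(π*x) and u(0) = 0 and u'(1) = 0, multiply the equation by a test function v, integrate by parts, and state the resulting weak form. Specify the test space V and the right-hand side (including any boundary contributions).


V = {v ∈ H^1(0, 1) : v(0) = 0} (test functions vanish at x = 0 where u is specified); weak form: ∫_0^1 u'v' dx = ∫_0^1 (5*sin(π*x)) v dx for all v ∈ V.

Multiply both sides by a test function v and integrate from 0 to 1:
  ∫_0^1 −u''(x) v(x) dx = ∫_0^1 f(x) v(x) dx.
Integrate the LHS by parts once:
  ∫_0^1 −u'' v dx = −[u'(x) v(x)]_0^1 + ∫_0^1 u'(x) v'(x) dx.
Thus ∫_0^1 u'(x) v'(x) dx = ∫_0^1 f(x) v(x) dx + [u'(x) v(x)]_0^1.
Choose V so that boundary terms are either known or forced to vanish.
Mixed BC: u(0) = 0 (Dirichlet) and u'(1) = 0 (Neumann). Define V = {v ∈ H^1(0, 1) : v(0) = 0}. Then [u' v]_0^1 = u'(1)·v(1) − u'(0)·0 = 0.
Weak formulation: find u (satisfying any essential BC) such that ∫_0^1 u'(x) v'(x) dx = ∫_0^1 f v dx for all v ∈ V (Dirichlet at 0 absorbed into V; the Neumann datum at x = 1 is zero, so no boundary term remains).
Substituting f(x) = 5*sin(π*x), the right-hand side is ∫_0^1 (5*sin(π*x)) v dx.


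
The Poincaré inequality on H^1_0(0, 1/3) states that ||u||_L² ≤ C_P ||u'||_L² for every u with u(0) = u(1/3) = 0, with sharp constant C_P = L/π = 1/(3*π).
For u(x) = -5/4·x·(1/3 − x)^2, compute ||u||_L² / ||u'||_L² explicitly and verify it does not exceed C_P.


||u||_L² / ||u'||_L² = sqrt(14)/42 < C_P = 1/(3*π).

u(x) = -5/4·x·(1/3 − x)^2, so u'(x) = -15*x^2/4 + 5*x/3 - 5/36.
u(x) = -5/4·x·(1/3 − x)^2 vanishes at x = 0 and x = 1/3, so u ∈ H^1_0(0, 1/3). Differentiate via the product rule and integrate the resulting polynomials term by term.
  ∫_0^1/3 u² dx = ∫_0^1/3 (25*x^6/16 - 25*x^5/12 + 25*x^4/24 - 25*x^3/108 + 25*x^2/1296) dx. Term by term:
    ∫_0^1/3 25*x^6/16 dx = 25/244944;  ∫_0^1/3 -25*x^5/12 dx = -25/52488;  ∫_0^1/3 25*x^4/24 dx = 5/5832;
    ∫_0^1/3 -25*x^3/108 dx = -25/34992;  ∫_0^1/3 25*x^2/1296 dx = 25/104976.
  Sum: 25/244944 − 25/52488 + 5/5832 − 25/34992 + 25/104976 = 5/734832.
  ∫_0^1/3 (u')² dx = ∫_0^1/3 (225*x^4/16 - 25*x^3/2 + 275*x^2/72 - 25*x/54 + 25/1296) dx. Term by term:
    ∫_0^1/3 225*x^4/16 dx = 5/432;  ∫_0^1/3 -25*x^3/2 dx = -25/648;  ∫_0^1/3 275*x^2/72 dx = 275/5832;
    ∫_0^1/3 -25*x/54 dx = -25/972;  ∫_0^1/3 25/1296 dx = 25/3888.
  Sum: 5/432 − 25/648 + 275/5832 − 25/972 + 25/3888 = 5/5832.
∫_0^1/3 u² dx = 5/734832, so ||u||_L² = sqrt(35)/2268.
∫_0^1/3 (u')² dx = 5/5832, so ||u'||_L² = sqrt(10)/108.
Ratio ||u||_L² / ||u'||_L² = sqrt(14)/42.
Sharp Poincaré constant on H^1_0(0, 1/3) is C_P = L/π = 1/(3*π), achieved by sin(3*π·x).
A polynomial bump cannot attain the sharp Poincaré constant (only the first sine eigenfunction does), so the ratio is strictly less than C_P, consistent with ||u||_L² ≤ C_P ||u'||_L².


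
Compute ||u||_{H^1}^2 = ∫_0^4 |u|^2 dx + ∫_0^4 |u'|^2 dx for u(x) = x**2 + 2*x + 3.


||u||_{H^1}^2 = 14572/15

The H^1 norm (squared) on an interval (0, L) is
  ||u||_{H^1}^2 = ∫_0^L u(x)^2 dx + ∫_0^L u'(x)^2 dx.
Compute u'(x) = 2*x + 2.
Then u(x)^2 = x**4 + 4*x**3 + 10*x**2 + 12*x + 9 and u'(x)^2 = 4*x**2 + 8*x + 4.
Integrate each monomial from 0 to 4 using ∫_0^4 c·x^n dx = c·4^(n+1)/(n+1):
  ∫_0^4 u(x)^2 dx = ∫_0^4 (x^4 + 4*x^3 + 10*x^2 + 12*x + 9) dx. Term by term:
    ∫_0^4 x^4 dx = 1024/5;  ∫_0^4 4*x^3 dx = 256;  ∫_0^4 10*x^2 dx = 640/3;
    ∫_0^4 12*x dx = 96;  ∫_0^4 9 dx = 36.
  Sum: 1024/5 + 256 + 640/3 + 96 + 36 = 12092/15.
  ∫_0^4 u'(x)^2 dx = ∫_0^4 (4*x^2 + 8*x + 4) dx. Term by term:
    ∫_0^4 4*x^2 dx = 256/3;  ∫_0^4 8*x dx = 64;  ∫_0^4 4 dx = 16.
  Sum: 256/3 + 64 + 16 = 496/3.
Adding: ||u||_{H^1}^2 = 12092/15 + 496/3 = 14572/15.


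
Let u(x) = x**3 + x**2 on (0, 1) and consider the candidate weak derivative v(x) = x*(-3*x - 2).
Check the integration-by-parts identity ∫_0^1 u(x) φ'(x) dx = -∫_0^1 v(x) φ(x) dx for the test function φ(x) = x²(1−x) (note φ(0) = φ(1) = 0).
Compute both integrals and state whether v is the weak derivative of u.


LHS = -1/5, RHS = 1/5. No, v is not the weak derivative of u.

u(x) = x**3 + x**2, classical derivative u'(x) = 3*x**2 + 2*x.
φ(x) = x²(1−x), so φ'(x) = x*(2 - 3*x).
Note φ(0) = φ(1) = 0, so the boundary term u·φ vanishes.
LHS = ∫_0^1 u(x) φ'(x) dx = ∫_0^1 (-3*x^5 - x^4 + 2*x^3) dx. Term by term:
  ∫_0^1 -3*x^5 dx = -1/2;  ∫_0^1 -x^4 dx = -1/5;  ∫_0^1 2*x^3 dx = 1/2.
Sum: -1/2 − 1/5 + 1/2 = -1/5.
So LHS = -1/5.
∫_0^1 v(x) φ(x) dx = ∫_0^1 (3*x^5 - x^4 - 2*x^3) dx. Term by term:
  ∫_0^1 3*x^5 dx = 1/2;  ∫_0^1 -x^4 dx = -1/5;  ∫_0^1 -2*x^3 dx = -1/2.
Sum: 1/2 − 1/5 − 1/2 = -1/5.
So RHS = -∫_0^1 v(x) φ(x) dx = 1/5.
LHS − RHS = -2/5 ≠ 0, so the identity fails.
(For a valid weak derivative the identity must hold for EVERY test function, in particular this one. The failure shows v is NOT the weak derivative of u.)
Correct weak derivative would be u'(x) = 3*x**2 + 2*x.


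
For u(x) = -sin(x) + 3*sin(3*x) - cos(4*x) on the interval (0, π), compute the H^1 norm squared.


||u||_{H^1(0,π)}^2 = 8704/105 + 109*π/2

u'(x) = 4*sin(4*x) - cos(x) + 9*cos(3*x).
Expand u² and (u')² and integrate term by term on (0, π), using: for integers n ≥ 1, ∫_0^π sin²(nx) dx = ∫_0^π cos²(nx) dx = π/2; for n ≠ n', ∫_0^π sin(nx)sin(n'x) dx = ∫_0^π cos(nx)cos(n'x) dx = 0; and by product-to-sum, ∫_0^π sin(nx)cos(n'x) dx = ½∫_0^π [sin((n+n')x) + sin((n−n')x)] dx, which is 0 when n+n' is even and 2n/(n²−n'²) when n+n' is odd (it need not vanish on (0, π)).
  u² squared terms: (-1)²·∫cos(4x)² dx = 1·π/2 = π/2;  (-1)²·∫sin(x)² dx = 1·π/2 = π/2;  (3)²·∫sin(3x)² dx = 9·π/2 = 9*π/2.
  u² cross terms: 2·(-1)·(-1)·∫cos(4x)·sin(x) dx = 2·(-2/15) = -4/15;  2·(-1)·(3)·∫cos(4x)·sin(3x) dx = -6·(-6/7) = 36/7;  2·(-1)·(3)·∫sin(x)·sin(3x) dx = -6·(0) = 0.
  So ∫_0^π u² dx = π/2 + π/2 + 9*π/2 − 4/15 + 36/7 + 0 = 512/105 + 11*π/2.
  (u')² squared terms: (-1)²·∫cos(x)² dx = 1·π/2 = π/2;  (4)²·∫sin(4x)² dx = 16·π/2 = 8*π;  (9)²·∫cos(3x)² dx = 81·π/2 = 81*π/2.
  (u')² cross terms: 2·(-1)·(4)·∫cos(x)·sin(4x) dx = -8·(8/15) = -64/15;  2·(-1)·(9)·∫cos(x)·cos(3x) dx = -18·(0) = 0;  2·(4)·(9)·∫sin(4x)·cos(3x) dx = 72·(8/7) = 576/7.
  So ∫_0^π (u')² dx = π/2 + 8*π + 81*π/2 − 64/15 + 0 + 576/7 = 8192/105 + 49*π.
||u||_{H^1}^2 = (512/105 + 11*π/2) + (8192/105 + 49*π) = 8704/105 + 109*π/2.


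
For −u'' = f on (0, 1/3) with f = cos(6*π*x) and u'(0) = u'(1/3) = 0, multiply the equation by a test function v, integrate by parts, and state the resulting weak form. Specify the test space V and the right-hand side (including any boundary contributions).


V = H^1(0, 1/3) (no boundary constraint on v; u is determined up to an additive constant); weak form: ∫_0^1/3 u'v' dx = ∫_0^1/3 (cos(6*π*x)) v dx for all v ∈ V.

Multiply both sides by a test function v and integrate from 0 to 1/3:
  ∫_0^1/3 −u''(x) v(x) dx = ∫_0^1/3 f(x) v(x) dx.
Integrate the LHS by parts once:
  ∫_0^1/3 −u'' v dx = −[u'(x) v(x)]_0^1/3 + ∫_0^1/3 u'(x) v'(x) dx.
Thus ∫_0^1/3 u'(x) v'(x) dx = ∫_0^1/3 f(x) v(x) dx + [u'(x) v(x)]_0^1/3.
Choose V so that boundary terms are either known or forced to vanish.
u has homogeneous Neumann: u'(0) = u'(1/3) = 0. So [u' v]_0^1/3 = 0·v(1/3) − 0·v(0) = 0 for any v; take V = H^1(0, 1/3).
Weak formulation: find u (satisfying any essential BC) such that ∫_0^1/3 u'(x) v'(x) dx = ∫_0^1/3 f v dx for all v ∈ V (homogeneous Neumann, so boundary terms vanish).
Substituting f(x) = cos(6*π*x), the right-hand side is ∫_0^1/3 (cos(6*π*x)) v dx.
Compatibility check (pure Neumann): taking v ≡ 1 ∈ V gives 0 = ∫_0^1/3 f dx + (0) − (0), i.e. ∫_0^1/3 f dx must equal u'(0) − u'(1/3) = 0. Indeed ∫_0^1/3 (cos(6*π*x)) dx = 0, so the data are compatible. The solution is then unique only up to an additive constant (fix it e.g. by requiring ∫_0^1/3 u dx = 0).


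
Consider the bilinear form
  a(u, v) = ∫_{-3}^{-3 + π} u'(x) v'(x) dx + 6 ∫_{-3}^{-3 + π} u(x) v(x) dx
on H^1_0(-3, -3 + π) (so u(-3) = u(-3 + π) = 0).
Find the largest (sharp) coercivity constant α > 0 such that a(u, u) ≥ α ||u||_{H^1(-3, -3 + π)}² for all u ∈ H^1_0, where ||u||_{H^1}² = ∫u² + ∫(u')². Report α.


α = 1

Coercivity of a(·,·) on H^1_0(-3, -3 + π) means a(u, u) ≥ α ||u||_{H^1}² for every u ∈ H^1_0.
The interval has length L = π, and Poincaré/coercivity depend only on L. Here a(u, u) = ∫(u')² + (6)·∫u².
Here c = 6 ≥ 1, so a(u,u) = ∫(u')² + c∫u² ≥ ∫(u')² + ∫u² = ||u||_{H^1}², i.e. α = 1 works. No larger α is possible: a(u,u) ≥ α||u||_{H^1}² means (1−α)∫(u')² ≥ (α−c)∫u², and for the modes u_n = sin(nπ(x−x₀)/L) (x₀ the left endpoint) one has ∫u_n²/∫(u_n')² = (L/(nπ))² → 0, so a(u_n,u_n)/||u_n||_{H^1}² → 1. Hence the optimal constant is α = 1.
Therefore α = 1.


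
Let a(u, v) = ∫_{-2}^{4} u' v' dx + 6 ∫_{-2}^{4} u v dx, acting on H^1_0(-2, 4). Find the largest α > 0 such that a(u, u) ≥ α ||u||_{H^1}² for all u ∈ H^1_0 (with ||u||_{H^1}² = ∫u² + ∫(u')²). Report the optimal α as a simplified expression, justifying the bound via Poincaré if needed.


α = 1

Coercivity of a(·,·) on H^1_0(-2, 4) means a(u, u) ≥ α ||u||_{H^1}² for every u ∈ H^1_0.
The interval has length L = 6, and Poincaré/coercivity depend only on L. Here a(u, u) = ∫(u')² + (6)·∫u².
Here c = 6 ≥ 1, so a(u,u) = ∫(u')² + c∫u² ≥ ∫(u')² + ∫u² = ||u||_{H^1}², i.e. α = 1 works. No larger α is possible: a(u,u) ≥ α||u||_{H^1}² means (1−α)∫(u')² ≥ (α−c)∫u², and for the modes u_n = sin(nπ(x−x₀)/L) (x₀ the left endpoint) one has ∫u_n²/∫(u_n')² = (L/(nπ))² → 0, so a(u_n,u_n)/||u_n||_{H^1}² → 1. Hence the optimal constant is α = 1.
Therefore α = 1.


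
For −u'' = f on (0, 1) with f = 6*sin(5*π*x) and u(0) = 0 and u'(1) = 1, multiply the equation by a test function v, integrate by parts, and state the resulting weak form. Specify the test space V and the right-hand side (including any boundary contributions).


V = {v ∈ H^1(0, 1) : v(0) = 0} (test functions vanish at x = 0 where u is specified); weak form: ∫_0^1 u'v' dx = ∫_0^1 (6*sin(5*π*x)) v dx + v(1) for all v ∈ V.

Multiply both sides by a test function v and integrate from 0 to 1:
  ∫_0^1 −u''(x) v(x) dx = ∫_0^1 f(x) v(x) dx.
Integrate the LHS by parts once:
  ∫_0^1 −u'' v dx = −[u'(x) v(x)]_0^1 + ∫_0^1 u'(x) v'(x) dx.
Thus ∫_0^1 u'(x) v'(x) dx = ∫_0^1 f(x) v(x) dx + [u'(x) v(x)]_0^1.
Choose V so that boundary terms are either known or forced to vanish.
Mixed BC: u(0) = 0 (Dirichlet) and u'(1) = 1 (Neumann). Define V = {v ∈ H^1(0, 1) : v(0) = 0}. Then [u' v]_0^1 = u'(1)·v(1) − u'(0)·0 = v(1).
Weak formulation: find u (satisfying any essential BC) such that ∫_0^1 u'(x) v'(x) dx = ∫_0^1 f v dx + v(1) for all v ∈ V (Dirichlet at 0 absorbed into V; Neumann datum at x = 1 contributes the boundary term).
Substituting f(x) = 6*sin(5*π*x), the right-hand side is ∫_0^1 (6*sin(5*π*x)) v dx + v(1).


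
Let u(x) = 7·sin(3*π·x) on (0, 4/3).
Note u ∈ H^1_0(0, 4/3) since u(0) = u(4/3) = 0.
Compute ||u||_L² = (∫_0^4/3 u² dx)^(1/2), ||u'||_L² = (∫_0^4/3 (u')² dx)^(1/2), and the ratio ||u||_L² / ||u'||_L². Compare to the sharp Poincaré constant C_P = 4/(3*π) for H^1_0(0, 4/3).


||u||_L² / ||u'||_L² = 1/(3*π) < C_P = 4/(3*π).

u(x) = 7·sin(3*π·x), so u'(x) = 21*π*cos(3*π*x).
Writing u(x) = A·sin(kπx/L) with A = 7 and k = 4, use ∫_0^L sin²(kπx/L) dx = L/2 and ∫_0^L cos²(kπx/L) dx = L/2.
u² = 49·sin²(3*π·x) and (u')² = 441*π^2·cos²(3*π·x), and each of sin², cos² integrates to L/2 = 2/3 over (0, 4/3).
∫_0^4/3 u² dx = 98/3, so ||u||_L² = 7*sqrt(6)/3.
∫_0^4/3 (u')² dx = 294*π^2, so ||u'||_L² = 7*sqrt(6)*π.
Ratio ||u||_L² / ||u'||_L² = 1/(3*π).
Sharp Poincaré constant on H^1_0(0, 4/3) is C_P = L/π = 4/(3*π), achieved by sin(3*π/4·x).
This is the k = 4 harmonic; the ratio L/(kπ) is strictly less than C_P = L/π, consistent with the sharp inequality ||u||_L² ≤ C_P ||u'||_L².


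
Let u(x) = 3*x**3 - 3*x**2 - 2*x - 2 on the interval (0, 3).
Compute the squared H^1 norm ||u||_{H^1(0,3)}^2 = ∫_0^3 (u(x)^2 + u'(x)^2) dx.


||u||_{H^1}^2 = 88923/35

The H^1 norm (squared) on an interval (0, L) is
  ||u||_{H^1}^2 = ∫_0^L u(x)^2 dx + ∫_0^L u'(x)^2 dx.
Compute u'(x) = 9*x**2 - 6*x - 2.
Then u(x)^2 = 9*x**6 - 18*x**5 - 3*x**4 + 16*x**2 + 8*x + 4 and u'(x)^2 = 81*x**4 - 108*x**3 + 24*x + 4.
Integrate each monomial from 0 to 3 using ∫_0^3 c·x^n dx = c·3^(n+1)/(n+1):
  ∫_0^3 u(x)^2 dx = ∫_0^3 (9*x^6 - 18*x^5 - 3*x^4 + 16*x^2 + 8*x + 4) dx. Term by term:
    ∫_0^3 9*x^6 dx = 19683/7;  ∫_0^3 -18*x^5 dx = -2187;  ∫_0^3 -3*x^4 dx = -729/5;
    ∫_0^3 16*x^2 dx = 144;  ∫_0^3 8*x dx = 36;  ∫_0^3 4 dx = 12.
  Sum: 19683/7 − 2187 − 729/5 + 144 + 36 + 12 = 23487/35.
  ∫_0^3 u'(x)^2 dx = ∫_0^3 (81*x^4 - 108*x^3 + 24*x + 4) dx. Term by term:
    ∫_0^3 81*x^4 dx = 19683/5;  ∫_0^3 -108*x^3 dx = -2187;  ∫_0^3 24*x dx = 108;
    ∫_0^3 4 dx = 12.
  Sum: 19683/5 − 2187 + 108 + 12 = 9348/5.
Adding: ||u||_{H^1}^2 = 23487/35 + 9348/5 = 88923/35.


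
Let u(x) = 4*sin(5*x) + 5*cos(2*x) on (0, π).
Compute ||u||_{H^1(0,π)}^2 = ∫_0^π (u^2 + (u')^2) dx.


||u||_{H^1(0,π)}^2 = 2000/21 + 541*π/2

u'(x) = -10*sin(2*x) + 20*cos(5*x).
Expand u² and (u')² and integrate term by term on (0, π), using: for integers n ≥ 1, ∫_0^π sin²(nx) dx = ∫_0^π cos²(nx) dx = π/2; for n ≠ n', ∫_0^π sin(nx)sin(n'x) dx = ∫_0^π cos(nx)cos(n'x) dx = 0; and by product-to-sum, ∫_0^π sin(nx)cos(n'x) dx = ½∫_0^π [sin((n+n')x) + sin((n−n')x)] dx, which is 0 when n+n' is even and 2n/(n²−n'²) when n+n' is odd (it need not vanish on (0, π)).
  u² squared terms: (4)²·∫sin(5x)² dx = 16·π/2 = 8*π;  (5)²·∫cos(2x)² dx = 25·π/2 = 25*π/2.
  u² cross terms: 2·(4)·(5)·∫sin(5x)·cos(2x) dx = 40·(10/21) = 400/21.
  So ∫_0^π u² dx = 8*π + 25*π/2 + 400/21 = 400/21 + 41*π/2.
  (u')² squared terms: (-10)²·∫sin(2x)² dx = 100·π/2 = 50*π;  (20)²·∫cos(5x)² dx = 400·π/2 = 200*π.
  (u')² cross terms: 2·(-10)·(20)·∫sin(2x)·cos(5x) dx = -400·(-4/21) = 1600/21.
  So ∫_0^π (u')² dx = 50*π + 200*π + 1600/21 = 1600/21 + 250*π.
||u||_{H^1}^2 = (400/21 + 41*π/2) + (1600/21 + 250*π) = 2000/21 + 541*π/2.


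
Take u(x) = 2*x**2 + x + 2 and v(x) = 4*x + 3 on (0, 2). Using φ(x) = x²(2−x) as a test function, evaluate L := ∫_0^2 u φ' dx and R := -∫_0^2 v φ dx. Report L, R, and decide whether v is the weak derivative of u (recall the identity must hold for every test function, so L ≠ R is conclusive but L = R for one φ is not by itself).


LHS = -116/15, RHS = -52/5. No, v is not the weak derivative of u.

u(x) = 2*x**2 + x + 2, classical derivative u'(x) = 4*x + 1.
φ(x) = x²(2−x), so φ'(x) = x*(4 - 3*x).
Note φ(0) = φ(2) = 0, so the boundary term u·φ vanishes.
LHS = ∫_0^2 u(x) φ'(x) dx = ∫_0^2 (-6*x^4 + 5*x^3 - 2*x^2 + 8*x) dx. Term by term:
  ∫_0^2 -6*x^4 dx = -192/5;  ∫_0^2 5*x^3 dx = 20;  ∫_0^2 -2*x^2 dx = -16/3;
  ∫_0^2 8*x dx = 16.
Sum: -192/5 + 20 − 16/3 + 16 = -116/15.
So LHS = -116/15.
∫_0^2 v(x) φ(x) dx = ∫_0^2 (-4*x^4 + 5*x^3 + 6*x^2) dx. Term by term:
  ∫_0^2 -4*x^4 dx = -128/5;  ∫_0^2 5*x^3 dx = 20;  ∫_0^2 6*x^2 dx = 16.
Sum: -128/5 + 20 + 16 = 52/5.
So RHS = -∫_0^2 v(x) φ(x) dx = -52/5.
LHS − RHS = 8/3 ≠ 0, so the identity fails.
(For a valid weak derivative the identity must hold for EVERY test function, in particular this one. The failure shows v is NOT the weak derivative of u.)
Correct weak derivative would be u'(x) = 4*x + 1.


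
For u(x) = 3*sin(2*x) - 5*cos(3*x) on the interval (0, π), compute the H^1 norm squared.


||u||_{H^1(0,π)}^2 = 240 + 295*π/2

u'(x) = 15*sin(3*x) + 6*cos(2*x).
Expand u² and (u')² and integrate term by term on (0, π), using: for integers n ≥ 1, ∫_0^π sin²(nx) dx = ∫_0^π cos²(nx) dx = π/2; for n ≠ n', ∫_0^π sin(nx)sin(n'x) dx = ∫_0^π cos(nx)cos(n'x) dx = 0; and by product-to-sum, ∫_0^π sin(nx)cos(n'x) dx = ½∫_0^π [sin((n+n')x) + sin((n−n')x)] dx, which is 0 when n+n' is even and 2n/(n²−n'²) when n+n' is odd (it need not vanish on (0, π)).
  u² squared terms: (-5)²·∫cos(3x)² dx = 25·π/2 = 25*π/2;  (3)²·∫sin(2x)² dx = 9·π/2 = 9*π/2.
  u² cross terms: 2·(-5)·(3)·∫cos(3x)·sin(2x) dx = -30·(-4/5) = 24.
  So ∫_0^π u² dx = 25*π/2 + 9*π/2 + 24 = 24 + 17*π.
  (u')² squared terms: (6)²·∫cos(2x)² dx = 36·π/2 = 18*π;  (15)²·∫sin(3x)² dx = 225·π/2 = 225*π/2.
  (u')² cross terms: 2·(6)·(15)·∫cos(2x)·sin(3x) dx = 180·(6/5) = 216.
  So ∫_0^π (u')² dx = 18*π + 225*π/2 + 216 = 216 + 261*π/2.
||u||_{H^1}^2 = (24 + 17*π) + (216 + 261*π/2) = 240 + 295*π/2.


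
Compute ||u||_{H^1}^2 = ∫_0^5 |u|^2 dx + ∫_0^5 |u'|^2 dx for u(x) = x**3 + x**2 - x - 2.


||u||_{H^1}^2 = 309725/14

The H^1 norm (squared) on an interval (0, L) is
  ||u||_{H^1}^2 = ∫_0^L u(x)^2 dx + ∫_0^L u'(x)^2 dx.
Compute u'(x) = 3*x**2 + 2*x - 1.
Then u(x)^2 = x**6 + 2*x**5 - x**4 - 6*x**3 - 3*x**2 + 4*x + 4 and u'(x)^2 = 9*x**4 + 12*x**3 - 2*x**2 - 4*x + 1.
Integrate each monomial from 0 to 5 using ∫_0^5 c·x^n dx = c·5^(n+1)/(n+1):
  ∫_0^5 u(x)^2 dx = ∫_0^5 (x^6 + 2*x^5 - x^4 - 6*x^3 - 3*x^2 + 4*x + 4) dx. Term by term:
    ∫_0^5 x^6 dx = 78125/7;  ∫_0^5 2*x^5 dx = 15625/3;  ∫_0^5 -x^4 dx = -625;
    ∫_0^5 -6*x^3 dx = -1875/2;  ∫_0^5 -3*x^2 dx = -125;  ∫_0^5 4*x dx = 50;
    ∫_0^5 4 dx = 20.
  Sum: 78125/7 + 15625/3 − 625 − 1875/2 − 125 + 50 + 20 = 619565/42.
  ∫_0^5 u'(x)^2 dx = ∫_0^5 (9*x^4 + 12*x^3 - 2*x^2 - 4*x + 1) dx. Term by term:
    ∫_0^5 9*x^4 dx = 5625;  ∫_0^5 12*x^3 dx = 1875;  ∫_0^5 -2*x^2 dx = -250/3;
    ∫_0^5 -4*x dx = -50;  ∫_0^5 1 dx = 5.
  Sum: 5625 + 1875 − 250/3 − 50 + 5 = 22115/3.
Adding: ||u||_{H^1}^2 = 619565/42 + 22115/3 = 309725/14.
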